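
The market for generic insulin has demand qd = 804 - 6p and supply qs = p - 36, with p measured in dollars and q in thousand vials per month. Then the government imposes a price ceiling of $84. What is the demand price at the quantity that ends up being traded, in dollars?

Without the control the market clears where 804 - 6p = p - 36, i.e. p* = 120 and q* = 84.
The ceiling of 84 is below the equilibrium price 120, so it binds.
At p = 84: qd = 804 - 6·84 = 300 and qs = 84 - 36 = 48.
Only 48 units reach the market. On the demand curve, the marginal buyer's willingness to pay at q = 48 is (804 - 48)/6 = 126.

126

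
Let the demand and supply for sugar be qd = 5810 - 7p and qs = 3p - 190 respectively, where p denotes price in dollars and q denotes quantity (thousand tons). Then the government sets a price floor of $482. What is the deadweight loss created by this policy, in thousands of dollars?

Without the control the market clears where 5810 - 7p = 3p - 190, i.e. p* = 600 and q* = 1610.
Since 482 is below p* = 600, the floor does not bind and the free-market outcome prevails.
Since the control does not bind, no trades are prevented and deadweight loss is zero.

0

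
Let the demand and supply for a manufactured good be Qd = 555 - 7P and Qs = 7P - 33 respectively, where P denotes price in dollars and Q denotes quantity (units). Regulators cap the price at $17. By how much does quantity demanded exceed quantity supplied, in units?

In a free market, 555 - 7P = 7P - 33 gives the equilibrium P* = 42, Q* = 261.
The ceiling of 17 is below the equilibrium price 42, so it binds.
At P = 17: Qd = 555 - 7·17 = 436 and Qs = 7·17 - 33 = 86.
Shortage = Qd - Qs = 436 - 86 = 350.

350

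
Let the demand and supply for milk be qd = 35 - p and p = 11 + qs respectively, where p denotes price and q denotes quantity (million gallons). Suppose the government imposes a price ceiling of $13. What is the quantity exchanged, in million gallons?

Rearranging supply gives qs = p - 11. Without the control the market clears where 35 - p = p - 11, i.e. p* = 23 and q* = 12.
Because the ceiling (13) lies below the market-clearing price, it is binding.
At p = 13: qd = 35 - 13 = 22 and qs = 13 - 11 = 2.
The quantity actually transacted is the short side, supply: 2.

2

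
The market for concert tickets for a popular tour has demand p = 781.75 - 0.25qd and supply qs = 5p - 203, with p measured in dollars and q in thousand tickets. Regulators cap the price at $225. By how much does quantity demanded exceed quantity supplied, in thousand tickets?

Rearranging demand gives qd = 3127 - 4p. Without the control the market clears where 3127 - 4p = 5p - 203, i.e. p* = 370 and q* = 1647.
The ceiling of 225 is below the equilibrium price 370, so it binds.
At p = 225: qd = 3127 - 4·225 = 2227 and qs = 5·225 - 203 = 922.
Shortage = qd - qs = 2227 - 922 = 1305.

1305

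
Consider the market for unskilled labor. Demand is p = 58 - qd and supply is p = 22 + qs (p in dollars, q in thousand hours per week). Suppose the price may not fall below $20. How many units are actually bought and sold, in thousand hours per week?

18

Rearranging demand gives qd = 58 - p; rearranging supply gives qs = p - 22. Without the control the market clears where 58 - p = p - 22, i.e. p* = 40 and q* = 18.
The floor of 20 is below the equilibrium price 40, so it is not binding; the market clears at p* = 40, q* = 18.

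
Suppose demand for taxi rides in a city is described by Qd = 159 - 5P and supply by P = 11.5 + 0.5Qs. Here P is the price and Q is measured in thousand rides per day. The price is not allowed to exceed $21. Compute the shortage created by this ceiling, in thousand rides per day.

Rearranging supply gives Qs = 2P - 23. In a free market, 159 - 5P = 2P - 23 gives the equilibrium P* = 26, Q* = 29.
The ceiling of 21 is below the equilibrium price 26, so it binds.
At P = 21: Qd = 159 - 5·21 = 54 and Qs = 2·21 - 23 = 19.
Shortage = Qd - Qs = 54 - 19 = 35.

35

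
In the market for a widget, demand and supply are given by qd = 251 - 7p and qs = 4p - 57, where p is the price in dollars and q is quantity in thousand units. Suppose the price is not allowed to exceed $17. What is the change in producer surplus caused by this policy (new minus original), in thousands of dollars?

Setting quantity demanded equal to quantity supplied, 251 - 7p = 4p - 57, gives p* = 28 and q* = 55.
The ceiling of 17 is below the equilibrium price 28, so it binds.
At p = 17: qd = 251 - 7·17 = 132 and qs = 4·17 - 57 = 11.
Producer surplus without the control is ½ · (28 - 14.25) · 55 = 378.125.
With the ceiling, producers sell 11 units at 17, so PS = ½ · (17 - 14.25) · 11 = 15.125.
Change in producer surplus = 15.125 - 378.125 = -363.

-363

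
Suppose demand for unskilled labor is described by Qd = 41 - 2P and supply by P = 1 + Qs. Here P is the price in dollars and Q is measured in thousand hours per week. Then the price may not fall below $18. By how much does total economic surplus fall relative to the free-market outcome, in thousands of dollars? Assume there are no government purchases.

48

Rearranging supply gives Qs = P - 1. Setting quantity demanded equal to quantity supplied, 41 - 2P = P - 1, gives P* = 14 and Q* = 13.
Because the floor (18) lies above the market-clearing price, it is binding.
At P = 18: Qd = 41 - 2·18 = 5 and Qs = 18 - 1 = 17.
Quantity traded falls to 5. At Q = 5 the demand price is (41 - 5)/2 = 18 and the supply price is 1 + 5 = 6.
Deadweight loss = ½ · (18 - 6) · (13 - 5) = ½ · 12 · 8 = 48.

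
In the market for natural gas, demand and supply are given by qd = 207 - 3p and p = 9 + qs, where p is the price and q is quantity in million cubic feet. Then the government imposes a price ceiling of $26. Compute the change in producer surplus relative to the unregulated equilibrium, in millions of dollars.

-868

Rearranging supply gives qs = p - 9. Setting quantity demanded equal to quantity supplied, 207 - 3p = p - 9, gives p* = 54 and q* = 45.
Because the ceiling (26) lies below the market-clearing price, it is binding.
At p = 26: qd = 207 - 3·26 = 129 and qs = 26 - 9 = 17.
Producer surplus without the control is ½ · (54 - 9) · 45 = 1012.5.
With the ceiling, producers sell 17 units at 26, so PS = ½ · (26 - 9) · 17 = 144.5.
Change in producer surplus = 144.5 - 1012.5 = -868.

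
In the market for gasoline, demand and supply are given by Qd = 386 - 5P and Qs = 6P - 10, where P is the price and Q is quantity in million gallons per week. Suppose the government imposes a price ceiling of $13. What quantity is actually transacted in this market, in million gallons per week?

In a free market, 386 - 5P = 6P - 10 gives the equilibrium P* = 36, Q* = 206.
Because the ceiling (13) lies below the market-clearing price, it is binding.
At P = 13: Qd = 386 - 5·13 = 321 and Qs = 6·13 - 10 = 68.
The quantity actually transacted is the short side, supply: 68.

68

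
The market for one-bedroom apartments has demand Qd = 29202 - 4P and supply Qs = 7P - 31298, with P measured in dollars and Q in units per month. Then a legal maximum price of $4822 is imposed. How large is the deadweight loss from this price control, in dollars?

Without the control the market clears where 29202 - 4P = 7P - 31298, i.e. P* = 5500 and Q* = 7202.
Because the ceiling (4822) lies below the market-clearing price, it is binding.
At P = 4822: Qd = 29202 - 4·4822 = 9914 and Qs = 7·4822 - 31298 = 2456.
Quantity traded falls to 2456. At Q = 2456 the demand price is (29202 - 2456)/4 = 6686.5 and the supply price is (31298 + 2456)/7 = 4822.
Deadweight loss = ½ · (6686.5 - 4822) · (7202 - 2456) = ½ · 1864.5 · 4746 = 4424458.5.

4424458.5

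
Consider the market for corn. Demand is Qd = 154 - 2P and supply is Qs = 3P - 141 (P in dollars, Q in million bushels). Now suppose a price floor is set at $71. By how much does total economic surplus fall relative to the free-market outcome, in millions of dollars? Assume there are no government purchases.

In a free market, 154 - 2P = 3P - 141 gives the equilibrium P* = 59, Q* = 36.
Since 71 > 59, the floor is binding.
At P = 71: Qd = 154 - 2·71 = 12 and Qs = 3·71 - 141 = 72.
Quantity traded falls to 12. At Q = 12 the demand price is (154 - 12)/2 = 71 and the supply price is (141 + 12)/3 = 51.
Deadweight loss = ½ · (71 - 51) · (36 - 12) = ½ · 20 · 24 = 240.

240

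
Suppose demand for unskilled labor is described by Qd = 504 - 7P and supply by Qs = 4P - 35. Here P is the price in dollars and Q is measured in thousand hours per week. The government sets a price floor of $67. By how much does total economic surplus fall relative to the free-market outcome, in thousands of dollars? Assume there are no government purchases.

Without the control the market clears where 504 - 7P = 4P - 35, i.e. P* = 49 and Q* = 161.
The floor of 67 is above the equilibrium price 49, so it binds.
At P = 67: Qd = 504 - 7·67 = 35 and Qs = 4·67 - 35 = 233.
Quantity traded falls to 35. At Q = 35 the demand price is (504 - 35)/7 = 67 and the supply price is (35 + 35)/4 = 17.5.
Deadweight loss = ½ · (67 - 17.5) · (161 - 35) = ½ · 49.5 · 126 = 3118.5.

3118.5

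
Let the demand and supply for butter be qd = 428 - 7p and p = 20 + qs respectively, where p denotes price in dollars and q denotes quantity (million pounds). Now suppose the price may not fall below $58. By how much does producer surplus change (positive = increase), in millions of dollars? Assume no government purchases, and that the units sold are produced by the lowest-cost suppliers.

Rearranging supply gives qs = p - 20. In a free market, 428 - 7p = p - 20 gives the equilibrium p* = 56, q* = 36.
Because the floor (58) lies above the market-clearing price, it is binding.
At p = 58: qd = 428 - 7·58 = 22 and qs = 58 - 20 = 38.
Producer surplus without the control is ½ · (56 - 20) · 36 = 648.
With the floor, 22 units are sold at 58. The supply price at q = 22 is 42, so PS = ½ · [(58 - 20) + (58 - 42)] · 22 = 594.
Change in producer surplus = 594 - 648 = -54.

-54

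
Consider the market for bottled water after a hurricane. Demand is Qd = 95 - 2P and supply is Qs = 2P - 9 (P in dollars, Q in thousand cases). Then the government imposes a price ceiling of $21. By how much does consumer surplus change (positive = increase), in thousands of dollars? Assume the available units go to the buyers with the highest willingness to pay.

140

Setting quantity demanded equal to quantity supplied, 95 - 2P = 2P - 9, gives P* = 26 and Q* = 43.
Since 21 < 26, the ceiling is binding.
At P = 21: Qd = 95 - 2·21 = 53 and Qs = 2·21 - 9 = 33.
Consumer surplus without the control is ½ · (47.5 - 26) · 43 = 462.25.
With the ceiling, 33 units are sold at 21 (assume they go to the highest-value buyers). The demand price at Q = 33 is 31, so CS = ½ · [(47.5 - 21) + (31 - 21)] · 33 = 602.25.
Change in consumer surplus = 602.25 - 462.25 = 140.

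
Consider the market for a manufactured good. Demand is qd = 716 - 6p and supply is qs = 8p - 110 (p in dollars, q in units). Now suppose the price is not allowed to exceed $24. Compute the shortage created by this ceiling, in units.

490

Setting quantity demanded equal to quantity supplied, 716 - 6p = 8p - 110, gives p* = 59 and q* = 362.
Because the ceiling (24) lies below the market-clearing price, it is binding.
At p = 24: qd = 716 - 6·24 = 572 and qs = 8·24 - 110 = 82.
Shortage = qd - qs = 572 - 82 = 490.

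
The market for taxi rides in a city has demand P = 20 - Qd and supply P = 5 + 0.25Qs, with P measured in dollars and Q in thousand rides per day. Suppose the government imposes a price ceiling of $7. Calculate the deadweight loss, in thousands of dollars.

10

Rearranging demand gives Qd = 20 - P; rearranging supply gives Qs = 4P - 20. In a free market, 20 - P = 4P - 20 gives the equilibrium P* = 8, Q* = 12.
Because the ceiling (7) lies below the market-clearing price, it is binding.
At P = 7: Qd = 20 - 7 = 13 and Qs = 4·7 - 20 = 8.
Quantity traded falls to 8. At Q = 8 the demand price is 20 - 8 = 12 and the supply price is (20 + 8)/4 = 7.
Deadweight loss = ½ · (12 - 7) · (12 - 8) = ½ · 5 · 4 = 10.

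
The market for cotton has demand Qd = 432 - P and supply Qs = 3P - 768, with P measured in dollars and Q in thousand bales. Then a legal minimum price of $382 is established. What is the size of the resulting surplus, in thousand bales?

In a free market, 432 - P = 3P - 768 gives the equilibrium P* = 300, Q* = 132.
The floor of 382 is above the equilibrium price 300, so it binds.
At P = 382: Qd = 432 - 382 = 50 and Qs = 3·382 - 768 = 378.
Surplus = Qs - Qd = 378 - 50 = 328.

328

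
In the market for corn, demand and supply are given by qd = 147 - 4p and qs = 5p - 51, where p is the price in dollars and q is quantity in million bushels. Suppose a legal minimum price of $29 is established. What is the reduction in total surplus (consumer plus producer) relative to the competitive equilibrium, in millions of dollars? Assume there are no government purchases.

176.4

In a free market, 147 - 4p = 5p - 51 gives the equilibrium p* = 22, q* = 59.
The floor of 29 is above the equilibrium price 22, so it binds.
At p = 29: qd = 147 - 4·29 = 31 and qs = 5·29 - 51 = 94.
Quantity traded falls to 31. At q = 31 the demand price is (147 - 31)/4 = 29 and the supply price is (51 + 31)/5 = 16.4.
Deadweight loss = ½ · (29 - 16.4) · (59 - 31) = ½ · 12.6 · 28 = 176.4.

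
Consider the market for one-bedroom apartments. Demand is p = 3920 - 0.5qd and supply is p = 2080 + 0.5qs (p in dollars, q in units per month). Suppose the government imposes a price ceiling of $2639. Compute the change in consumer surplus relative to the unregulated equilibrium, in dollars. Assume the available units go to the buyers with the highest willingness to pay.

273277

Rearranging demand gives qd = 7840 - 2p; rearranging supply gives qs = 2p - 4160. Setting quantity demanded equal to quantity supplied, 7840 - 2p = 2p - 4160, gives p* = 3000 and q* = 1840.
Because the ceiling (2639) lies below the market-clearing price, it is binding.
At p = 2639: qd = 7840 - 2·2639 = 2562 and qs = 2·2639 - 4160 = 1118.
Consumer surplus without the control is ½ · (3920 - 3000) · 1840 = 846400.
With the ceiling, 1118 units are sold at 2639 (assume they go to the highest-value buyers). The demand price at q = 1118 is 3361, so CS = ½ · [(3920 - 2639) + (3361 - 2639)] · 1118 = 1119677.
Change in consumer surplus = 1119677 - 846400 = 273277.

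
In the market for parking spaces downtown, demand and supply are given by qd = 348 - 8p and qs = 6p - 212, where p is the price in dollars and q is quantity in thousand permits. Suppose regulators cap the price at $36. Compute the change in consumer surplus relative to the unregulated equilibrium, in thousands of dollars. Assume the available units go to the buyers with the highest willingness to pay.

Equilibrium: 348 - 8p = 6p - 212, so 560 = 14p and p* = 40, q* = 28.
Since 36 < 40, the ceiling is binding.
At p = 36: qd = 348 - 8·36 = 60 and qs = 6·36 - 212 = 4.
Consumer surplus without the control is ½ · (43.5 - 40) · 28 = 49.
With the ceiling, 4 units are sold at 36 (assume they go to the highest-value buyers). The demand price at q = 4 is 43, so CS = ½ · [(43.5 - 36) + (43 - 36)] · 4 = 29.
Change in consumer surplus = 29 - 49 = -20.

-20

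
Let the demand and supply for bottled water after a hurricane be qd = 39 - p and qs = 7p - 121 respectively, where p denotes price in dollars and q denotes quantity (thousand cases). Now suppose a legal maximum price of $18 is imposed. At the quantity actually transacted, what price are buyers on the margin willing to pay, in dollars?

Equilibrium: 39 - p = 7p - 121, so 160 = 8p and p* = 20, q* = 19.
Since 18 < 20, the ceiling is binding.
At p = 18: qd = 39 - 18 = 21 and qs = 7·18 - 121 = 5.
Only 5 units reach the market. On the demand curve, the marginal buyer's willingness to pay at q = 5 is (39 - 5) = 34.

34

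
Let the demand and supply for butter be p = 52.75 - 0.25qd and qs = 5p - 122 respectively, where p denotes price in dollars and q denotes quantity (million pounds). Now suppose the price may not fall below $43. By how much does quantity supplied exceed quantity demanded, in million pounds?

54

Rearranging demand gives qd = 211 - 4p. Equilibrium: 211 - 4p = 5p - 122, so 333 = 9p and p* = 37, q* = 63.
Since 43 > 37, the floor is binding.
At p = 43: qd = 211 - 4·43 = 39 and qs = 5·43 - 122 = 93.
Surplus = qs - qd = 93 - 39 = 54.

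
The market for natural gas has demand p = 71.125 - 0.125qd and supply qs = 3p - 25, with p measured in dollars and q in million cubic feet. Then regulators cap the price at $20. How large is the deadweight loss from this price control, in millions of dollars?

Rearranging demand gives qd = 569 - 8p. In a free market, 569 - 8p = 3p - 25 gives the equilibrium p* = 54, q* = 137.
The ceiling of 20 is below the equilibrium price 54, so it binds.
At p = 20: qd = 569 - 8·20 = 409 and qs = 3·20 - 25 = 35.
Quantity traded falls to 35. At q = 35 the demand price is (569 - 35)/8 = 66.75 and the supply price is (25 + 35)/3 = 20.
Deadweight loss = ½ · (66.75 - 20) · (137 - 35) = ½ · 46.75 · 102 = 2384.25.

2384.25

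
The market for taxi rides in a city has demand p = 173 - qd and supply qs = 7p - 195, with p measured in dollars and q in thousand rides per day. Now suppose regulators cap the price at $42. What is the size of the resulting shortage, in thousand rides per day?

Rearranging demand gives qd = 173 - p. In a free market, 173 - p = 7p - 195 gives the equilibrium p* = 46, q* = 127.
The ceiling of 42 is below the equilibrium price 46, so it binds.
At p = 42: qd = 173 - 42 = 131 and qs = 7·42 - 195 = 99.
Shortage = qd - qs = 131 - 99 = 32.

32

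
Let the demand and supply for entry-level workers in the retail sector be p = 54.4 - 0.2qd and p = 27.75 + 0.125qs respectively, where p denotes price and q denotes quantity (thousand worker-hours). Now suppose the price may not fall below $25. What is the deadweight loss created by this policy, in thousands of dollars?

Rearranging demand gives qd = 272 - 5p; rearranging supply gives qs = 8p - 222. Setting quantity demanded equal to quantity supplied, 272 - 5p = 8p - 222, gives p* = 38 and q* = 82.
Since 25 is below p* = 38, the floor does not bind and the free-market outcome prevails.
Since the control does not bind, no trades are prevented and deadweight loss is zero.

0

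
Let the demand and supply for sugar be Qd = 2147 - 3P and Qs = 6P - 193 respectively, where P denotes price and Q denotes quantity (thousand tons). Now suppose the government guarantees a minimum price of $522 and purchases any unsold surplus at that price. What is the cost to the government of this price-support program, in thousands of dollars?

In a free market, 2147 - 3P = 6P - 193 gives the equilibrium P* = 260, Q* = 1367.
The floor of 522 is above the equilibrium price 260, so it binds.
At P = 522: Qd = 2147 - 3·522 = 581 and Qs = 6·522 - 193 = 2939.
Surplus = Qs - Qd = 2358.
Government expenditure = surplus × support price = 2358 × 522 = 1230876.

1230876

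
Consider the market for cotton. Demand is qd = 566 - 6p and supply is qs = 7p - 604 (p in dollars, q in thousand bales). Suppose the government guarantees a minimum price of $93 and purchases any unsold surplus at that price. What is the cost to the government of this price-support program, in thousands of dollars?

3627

Setting quantity demanded equal to quantity supplied, 566 - 6p = 7p - 604, gives p* = 90 and q* = 26.
Since 93 > 90, the floor is binding.
At p = 93: qd = 566 - 6·93 = 8 and qs = 7·93 - 604 = 47.
Surplus = qs - qd = 39.
Government expenditure = surplus × support price = 39 × 93 = 3627.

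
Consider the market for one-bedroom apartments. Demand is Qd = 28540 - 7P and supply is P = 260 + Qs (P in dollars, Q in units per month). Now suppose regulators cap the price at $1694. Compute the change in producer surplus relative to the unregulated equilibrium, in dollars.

-4549622

Rearranging supply gives Qs = P - 260. Setting quantity demanded equal to quantity supplied, 28540 - 7P = P - 260, gives P* = 3600 and Q* = 3340.
The ceiling of 1694 is below the equilibrium price 3600, so it binds.
At P = 1694: Qd = 28540 - 7·1694 = 16682 and Qs = 1694 - 260 = 1434.
Producer surplus without the control is ½ · (3600 - 260) · 3340 = 5577800.
With the ceiling, producers sell 1434 units at 1694, so PS = ½ · (1694 - 260) · 1434 = 1028178.
Change in producer surplus = 1028178 - 5577800 = -4549622.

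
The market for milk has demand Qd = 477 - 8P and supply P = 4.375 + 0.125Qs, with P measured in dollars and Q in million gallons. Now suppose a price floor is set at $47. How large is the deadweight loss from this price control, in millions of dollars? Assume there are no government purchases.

1800

Rearranging supply gives Qs = 8P - 35. Equilibrium: 477 - 8P = 8P - 35, so 512 = 16P and P* = 32, Q* = 221.
Since 47 > 32, the floor is binding.
At P = 47: Qd = 477 - 8·47 = 101 and Qs = 8·47 - 35 = 341.
Quantity traded falls to 101. At Q = 101 the demand price is (477 - 101)/8 = 47 and the supply price is (35 + 101)/8 = 17.
Deadweight loss = ½ · (47 - 17) · (221 - 101) = ½ · 30 · 120 = 1800.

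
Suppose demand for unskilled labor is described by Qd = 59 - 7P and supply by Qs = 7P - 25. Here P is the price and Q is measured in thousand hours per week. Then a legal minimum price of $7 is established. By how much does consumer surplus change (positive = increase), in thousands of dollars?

Without the control the market clears where 59 - 7P = 7P - 25, i.e. P* = 6 and Q* = 17.
The floor of 7 is above the equilibrium price 6, so it binds.
At P = 7: Qd = 59 - 7·7 = 10 and Qs = 7·7 - 25 = 24.
Consumer surplus without the control is ½ · (59/7 - 6) · 17 = 289/14.
With the floor, consumers buy 10 units at 7, so CS = ½ · (59/7 - 7) · 10 = 50/7.
Change in consumer surplus = 50/7 - 289/14 = -13.5.

-13.5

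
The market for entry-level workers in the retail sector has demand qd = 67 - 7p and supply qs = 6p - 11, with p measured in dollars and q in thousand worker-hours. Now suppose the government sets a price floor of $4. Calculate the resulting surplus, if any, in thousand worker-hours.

0

In a free market, 67 - 7p = 6p - 11 gives the equilibrium p* = 6, q* = 25.
Since 4 is below p* = 6, the floor does not bind and the free-market outcome prevails.
Since the control does not bind, there is no surplus.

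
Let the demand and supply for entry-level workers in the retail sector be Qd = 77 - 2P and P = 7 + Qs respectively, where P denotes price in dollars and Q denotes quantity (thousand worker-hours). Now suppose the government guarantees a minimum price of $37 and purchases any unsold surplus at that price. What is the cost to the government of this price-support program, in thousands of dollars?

999

Rearranging supply gives Qs = P - 7. Without the control the market clears where 77 - 2P = P - 7, i.e. P* = 28 and Q* = 21.
Since 37 > 28, the floor is binding.
At P = 37: Qd = 77 - 2·37 = 3 and Qs = 37 - 7 = 30.
Surplus = Qs - Qd = 27.
Government expenditure = surplus × support price = 27 × 37 = 999.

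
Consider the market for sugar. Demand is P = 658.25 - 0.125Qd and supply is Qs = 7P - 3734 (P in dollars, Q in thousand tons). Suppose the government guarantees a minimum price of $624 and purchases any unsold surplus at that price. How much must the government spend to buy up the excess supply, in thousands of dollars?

Rearranging demand gives Qd = 5266 - 8P. Equilibrium: 5266 - 8P = 7P - 3734, so 9000 = 15P and P* = 600, Q* = 466.
The floor of 624 is above the equilibrium price 600, so it binds.
At P = 624: Qd = 5266 - 8·624 = 274 and Qs = 7·624 - 3734 = 634.
Surplus = Qs - Qd = 360.
Government expenditure = surplus × support price = 360 × 624 = 224640.

224640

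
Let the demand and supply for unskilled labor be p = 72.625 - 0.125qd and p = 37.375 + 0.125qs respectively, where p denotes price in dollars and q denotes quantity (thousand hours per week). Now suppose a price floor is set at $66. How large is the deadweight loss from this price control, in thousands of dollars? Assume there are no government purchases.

Rearranging demand gives qd = 581 - 8p; rearranging supply gives qs = 8p - 299. Equilibrium: 581 - 8p = 8p - 299, so 880 = 16p and p* = 55, q* = 141.
The floor of 66 is above the equilibrium price 55, so it binds.
At p = 66: qd = 581 - 8·66 = 53 and qs = 8·66 - 299 = 229.
Quantity traded falls to 53. At q = 53 the demand price is (581 - 53)/8 = 66 and the supply price is (299 + 53)/8 = 44.
Deadweight loss = ½ · (66 - 44) · (141 - 53) = ½ · 22 · 88 = 968.

968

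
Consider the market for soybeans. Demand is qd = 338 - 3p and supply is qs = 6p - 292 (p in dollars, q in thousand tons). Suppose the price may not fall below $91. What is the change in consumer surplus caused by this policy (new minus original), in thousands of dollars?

-2026.5

Without the control the market clears where 338 - 3p = 6p - 292, i.e. p* = 70 and q* = 128.
Since 91 > 70, the floor is binding.
At p = 91: qd = 338 - 3·91 = 65 and qs = 6·91 - 292 = 254.
Consumer surplus without the control is ½ · (338/3 - 70) · 128 = 8192/3.
With the floor, consumers buy 65 units at 91, so CS = ½ · (338/3 - 91) · 65 = 4225/6.
Change in consumer surplus = 4225/6 - 8192/3 = -2026.5.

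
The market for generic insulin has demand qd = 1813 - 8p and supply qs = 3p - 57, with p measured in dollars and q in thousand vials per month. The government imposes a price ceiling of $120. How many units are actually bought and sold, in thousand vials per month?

303

Setting quantity demanded equal to quantity supplied, 1813 - 8p = 3p - 57, gives p* = 170 and q* = 453.
The ceiling of 120 is below the equilibrium price 170, so it binds.
At p = 120: qd = 1813 - 8·120 = 853 and qs = 3·120 - 57 = 303.
The quantity actually transacted is the short side, supply: 303.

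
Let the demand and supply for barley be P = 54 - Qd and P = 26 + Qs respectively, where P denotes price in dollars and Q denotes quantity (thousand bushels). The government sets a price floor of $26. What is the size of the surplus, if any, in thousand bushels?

Rearranging demand gives Qd = 54 - P; rearranging supply gives Qs = P - 26. In a free market, 54 - P = P - 26 gives the equilibrium P* = 40, Q* = 14.
Since 26 is below P* = 40, the floor does not bind and the free-market outcome prevails.
Since the control does not bind, there is no surplus.

0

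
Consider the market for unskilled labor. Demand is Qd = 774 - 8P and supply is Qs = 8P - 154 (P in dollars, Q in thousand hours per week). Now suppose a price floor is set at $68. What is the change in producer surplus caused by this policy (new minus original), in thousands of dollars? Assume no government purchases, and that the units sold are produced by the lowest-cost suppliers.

In a free market, 774 - 8P = 8P - 154 gives the equilibrium P* = 58, Q* = 310.
The floor of 68 is above the equilibrium price 58, so it binds.
At P = 68: Qd = 774 - 8·68 = 230 and Qs = 8·68 - 154 = 390.
Producer surplus without the control is ½ · (58 - 19.25) · 310 = 6006.25.
With the floor, 230 units are sold at 68. The supply price at Q = 230 is 48, so PS = ½ · [(68 - 19.25) + (68 - 48)] · 230 = 7906.25.
Change in producer surplus = 7906.25 - 6006.25 = 1900.

1900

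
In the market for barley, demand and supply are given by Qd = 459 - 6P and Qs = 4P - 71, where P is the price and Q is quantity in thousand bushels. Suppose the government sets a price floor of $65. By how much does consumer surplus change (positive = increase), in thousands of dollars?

-1260

Without the control the market clears where 459 - 6P = 4P - 71, i.e. P* = 53 and Q* = 141.
The floor of 65 is above the equilibrium price 53, so it binds.
At P = 65: Qd = 459 - 6·65 = 69 and Qs = 4·65 - 71 = 189.
Consumer surplus without the control is ½ · (76.5 - 53) · 141 = 1656.75.
With the floor, consumers buy 69 units at 65, so CS = ½ · (76.5 - 65) · 69 = 396.75.
Change in consumer surplus = 396.75 - 1656.75 = -1260.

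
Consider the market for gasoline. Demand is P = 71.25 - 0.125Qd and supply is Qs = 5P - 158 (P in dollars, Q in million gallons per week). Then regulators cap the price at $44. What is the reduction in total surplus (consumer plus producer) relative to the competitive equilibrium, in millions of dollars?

585

Rearranging demand gives Qd = 570 - 8P. Setting quantity demanded equal to quantity supplied, 570 - 8P = 5P - 158, gives P* = 56 and Q* = 122.
Because the ceiling (44) lies below the market-clearing price, it is binding.
At P = 44: Qd = 570 - 8·44 = 218 and Qs = 5·44 - 158 = 62.
Quantity traded falls to 62. At Q = 62 the demand price is (570 - 62)/8 = 63.5 and the supply price is (158 + 62)/5 = 44.
Deadweight loss = ½ · (63.5 - 44) · (122 - 62) = ½ · 19.5 · 60 = 585.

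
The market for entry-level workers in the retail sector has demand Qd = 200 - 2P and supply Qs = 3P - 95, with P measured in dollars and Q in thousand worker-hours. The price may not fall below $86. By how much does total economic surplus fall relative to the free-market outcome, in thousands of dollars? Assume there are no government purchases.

1215

Without the control the market clears where 200 - 2P = 3P - 95, i.e. P* = 59 and Q* = 82.
The floor of 86 is above the equilibrium price 59, so it binds.
At P = 86: Qd = 200 - 2·86 = 28 and Qs = 3·86 - 95 = 163.
Quantity traded falls to 28. At Q = 28 the demand price is (200 - 28)/2 = 86 and the supply price is (95 + 28)/3 = 41.
Deadweight loss = ½ · (86 - 41) · (82 - 28) = ½ · 45 · 54 = 1215.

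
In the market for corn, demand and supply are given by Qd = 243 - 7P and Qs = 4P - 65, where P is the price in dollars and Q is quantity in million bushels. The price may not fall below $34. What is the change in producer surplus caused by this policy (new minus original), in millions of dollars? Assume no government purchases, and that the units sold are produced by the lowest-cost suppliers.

-190.5

Without the control the market clears where 243 - 7P = 4P - 65, i.e. P* = 28 and Q* = 47.
Since 34 > 28, the floor is binding.
At P = 34: Qd = 243 - 7·34 = 5 and Qs = 4·34 - 65 = 71.
Producer surplus without the control is ½ · (28 - 16.25) · 47 = 276.125.
With the floor, 5 units are sold at 34. The supply price at Q = 5 is 17.5, so PS = ½ · [(34 - 16.25) + (34 - 17.5)] · 5 = 85.625.
Change in producer surplus = 85.625 - 276.125 = -190.5.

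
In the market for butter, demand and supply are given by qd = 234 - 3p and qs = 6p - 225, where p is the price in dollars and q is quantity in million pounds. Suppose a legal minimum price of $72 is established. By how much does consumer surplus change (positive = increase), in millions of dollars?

In a free market, 234 - 3p = 6p - 225 gives the equilibrium p* = 51, q* = 81.
Since 72 > 51, the floor is binding.
At p = 72: qd = 234 - 3·72 = 18 and qs = 6·72 - 225 = 207.
Consumer surplus without the control is ½ · (78 - 51) · 81 = 1093.5.
With the floor, consumers buy 18 units at 72, so CS = ½ · (78 - 72) · 18 = 54.
Change in consumer surplus = 54 - 1093.5 = -1039.5.

-1039.5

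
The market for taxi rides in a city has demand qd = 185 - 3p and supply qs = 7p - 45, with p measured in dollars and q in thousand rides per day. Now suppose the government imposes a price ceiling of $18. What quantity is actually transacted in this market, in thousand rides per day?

Equilibrium: 185 - 3p = 7p - 45, so 230 = 10p and p* = 23, q* = 116.
Since 18 < 23, the ceiling is binding.
At p = 18: qd = 185 - 3·18 = 131 and qs = 7·18 - 45 = 81.
The quantity actually transacted is the short side, supply: 81.

81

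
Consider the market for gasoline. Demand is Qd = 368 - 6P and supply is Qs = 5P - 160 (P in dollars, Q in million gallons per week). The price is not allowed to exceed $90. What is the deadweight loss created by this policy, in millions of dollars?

0

Without the control the market clears where 368 - 6P = 5P - 160, i.e. P* = 48 and Q* = 80.
The ceiling of 90 is above the equilibrium price 48, so it is not binding; the market clears at P* = 48, Q* = 80.
Since the control does not bind, no trades are prevented and deadweight loss is zero.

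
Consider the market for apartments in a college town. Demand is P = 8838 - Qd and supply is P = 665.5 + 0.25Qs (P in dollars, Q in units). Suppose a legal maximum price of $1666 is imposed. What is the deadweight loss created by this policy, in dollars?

4019560

Rearranging demand gives Qd = 8838 - P; rearranging supply gives Qs = 4P - 2662. In a free market, 8838 - P = 4P - 2662 gives the equilibrium P* = 2300, Q* = 6538.
Since 1666 < 2300, the ceiling is binding.
At P = 1666: Qd = 8838 - 1666 = 7172 and Qs = 4·1666 - 2662 = 4002.
Quantity traded falls to 4002. At Q = 4002 the demand price is 8838 - 4002 = 4836 and the supply price is (2662 + 4002)/4 = 1666.
Deadweight loss = ½ · (4836 - 1666) · (6538 - 4002) = ½ · 3170 · 2536 = 4019560.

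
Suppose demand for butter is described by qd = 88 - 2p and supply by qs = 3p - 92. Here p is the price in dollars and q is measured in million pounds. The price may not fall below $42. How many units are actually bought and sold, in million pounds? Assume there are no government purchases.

4

Without the control the market clears where 88 - 2p = 3p - 92, i.e. p* = 36 and q* = 16.
Since 42 > 36, the floor is binding.
At p = 42: qd = 88 - 2·42 = 4 and qs = 3·42 - 92 = 34.
The quantity actually transacted is the short side, demand: 4.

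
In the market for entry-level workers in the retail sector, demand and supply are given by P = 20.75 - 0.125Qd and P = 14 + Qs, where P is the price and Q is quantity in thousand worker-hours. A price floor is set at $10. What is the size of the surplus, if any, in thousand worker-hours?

Rearranging demand gives Qd = 166 - 8P; rearranging supply gives Qs = P - 14. Without the control the market clears where 166 - 8P = P - 14, i.e. P* = 20 and Q* = 6.
Since 10 is below P* = 20, the floor does not bind and the free-market outcome prevails.
Since the control does not bind, there is no surplus.

0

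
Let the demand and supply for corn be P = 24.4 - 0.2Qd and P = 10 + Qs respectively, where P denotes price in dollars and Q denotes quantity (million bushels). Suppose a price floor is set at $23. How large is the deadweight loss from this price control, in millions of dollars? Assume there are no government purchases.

Rearranging demand gives Qd = 122 - 5P; rearranging supply gives Qs = P - 10. In a free market, 122 - 5P = P - 10 gives the equilibrium P* = 22, Q* = 12.
Since 23 > 22, the floor is binding.
At P = 23: Qd = 122 - 5·23 = 7 and Qs = 23 - 10 = 13.
Quantity traded falls to 7. At Q = 7 the demand price is (122 - 7)/5 = 23 and the supply price is 10 + 7 = 17.
Deadweight loss = ½ · (23 - 17) · (12 - 7) = ½ · 6 · 5 = 15.

15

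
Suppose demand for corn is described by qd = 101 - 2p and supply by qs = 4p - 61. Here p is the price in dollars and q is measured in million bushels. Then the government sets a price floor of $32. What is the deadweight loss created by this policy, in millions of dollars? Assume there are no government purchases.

37.5

Setting quantity demanded equal to quantity supplied, 101 - 2p = 4p - 61, gives p* = 27 and q* = 47.
The floor of 32 is above the equilibrium price 27, so it binds.
At p = 32: qd = 101 - 2·32 = 37 and qs = 4·32 - 61 = 67.
Quantity traded falls to 37. At q = 37 the demand price is (101 - 37)/2 = 32 and the supply price is (61 + 37)/4 = 24.5.
Deadweight loss = ½ · (32 - 24.5) · (47 - 37) = ½ · 7.5 · 10 = 37.5.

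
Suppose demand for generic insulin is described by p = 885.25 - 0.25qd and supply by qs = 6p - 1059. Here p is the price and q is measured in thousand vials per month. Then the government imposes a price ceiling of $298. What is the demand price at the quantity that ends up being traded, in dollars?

703

Rearranging demand gives qd = 3541 - 4p. Without the control the market clears where 3541 - 4p = 6p - 1059, i.e. p* = 460 and q* = 1701.
Since 298 < 460, the ceiling is binding.
At p = 298: qd = 3541 - 4·298 = 2349 and qs = 6·298 - 1059 = 729.
Only 729 units reach the market. On the demand curve, the marginal buyer's willingness to pay at q = 729 is (3541 - 729)/4 = 703.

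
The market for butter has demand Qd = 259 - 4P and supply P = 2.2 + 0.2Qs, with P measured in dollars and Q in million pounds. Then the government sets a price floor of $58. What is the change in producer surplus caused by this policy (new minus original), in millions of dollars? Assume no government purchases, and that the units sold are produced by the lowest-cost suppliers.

-498.4

Rearranging supply gives Qs = 5P - 11. In a free market, 259 - 4P = 5P - 11 gives the equilibrium P* = 30, Q* = 139.
The floor of 58 is above the equilibrium price 30, so it binds.
At P = 58: Qd = 259 - 4·58 = 27 and Qs = 5·58 - 11 = 279.
Producer surplus without the control is ½ · (30 - 2.2) · 139 = 1932.1.
With the floor, 27 units are sold at 58. The supply price at Q = 27 is 7.6, so PS = ½ · [(58 - 2.2) + (58 - 7.6)] · 27 = 1433.7.
Change in producer surplus = 1433.7 - 1932.1 = -498.4.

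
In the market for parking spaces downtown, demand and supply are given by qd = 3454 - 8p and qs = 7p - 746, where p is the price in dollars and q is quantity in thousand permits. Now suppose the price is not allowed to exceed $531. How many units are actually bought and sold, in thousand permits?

1214

Without the control the market clears where 3454 - 8p = 7p - 746, i.e. p* = 280 and q* = 1214.
Since 531 is above p* = 280, the ceiling does not bind and the free-market outcome prevails.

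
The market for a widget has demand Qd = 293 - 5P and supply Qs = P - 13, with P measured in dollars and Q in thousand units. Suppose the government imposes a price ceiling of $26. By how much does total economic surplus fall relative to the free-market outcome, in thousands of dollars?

Equilibrium: 293 - 5P = P - 13, so 306 = 6P and P* = 51, Q* = 38.
The ceiling of 26 is below the equilibrium price 51, so it binds.
At P = 26: Qd = 293 - 5·26 = 163 and Qs = 26 - 13 = 13.
Quantity traded falls to 13. At Q = 13 the demand price is (293 - 13)/5 = 56 and the supply price is 13 + 13 = 26.
Deadweight loss = ½ · (56 - 26) · (38 - 13) = ½ · 30 · 25 = 375.

375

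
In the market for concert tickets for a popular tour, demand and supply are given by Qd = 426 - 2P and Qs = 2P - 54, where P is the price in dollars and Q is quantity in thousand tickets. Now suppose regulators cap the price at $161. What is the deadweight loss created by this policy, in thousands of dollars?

Setting quantity demanded equal to quantity supplied, 426 - 2P = 2P - 54, gives P* = 120 and Q* = 186.
Since 161 is above P* = 120, the ceiling does not bind and the free-market outcome prevails.
Since the control does not bind, no trades are prevented and deadweight loss is zero.

0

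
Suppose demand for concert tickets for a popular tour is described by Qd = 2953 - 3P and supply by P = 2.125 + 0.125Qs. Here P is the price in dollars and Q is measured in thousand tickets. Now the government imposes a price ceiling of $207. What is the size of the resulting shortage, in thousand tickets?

693

Rearranging supply gives Qs = 8P - 17. Setting quantity demanded equal to quantity supplied, 2953 - 3P = 8P - 17, gives P* = 270 and Q* = 2143.
The ceiling of 207 is below the equilibrium price 270, so it binds.
At P = 207: Qd = 2953 - 3·207 = 2332 and Qs = 8·207 - 17 = 1639.
Shortage = Qd - Qs = 2332 - 1639 = 693.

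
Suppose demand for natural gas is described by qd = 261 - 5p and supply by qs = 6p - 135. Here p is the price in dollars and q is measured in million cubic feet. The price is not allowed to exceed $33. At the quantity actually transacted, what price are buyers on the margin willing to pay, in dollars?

Without the control the market clears where 261 - 5p = 6p - 135, i.e. p* = 36 and q* = 81.
The ceiling of 33 is below the equilibrium price 36, so it binds.
At p = 33: qd = 261 - 5·33 = 96 and qs = 6·33 - 135 = 63.
Only 63 units reach the market. On the demand curve, the marginal buyer's willingness to pay at q = 63 is (261 - 63)/5 = 39.6.

39.6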